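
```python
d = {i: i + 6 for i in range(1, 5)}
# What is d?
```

{1: 7, 2: 8, 3: 9, 4: 10}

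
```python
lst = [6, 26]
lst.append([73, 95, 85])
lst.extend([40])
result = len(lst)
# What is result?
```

After line 1: lst = [6, 26]
After line 2 (append adds [73, 95, 85] as single element): lst = [6, 26, [73, 95, 85]]
After line 3 (extend unpacks [40], adds 40): lst = [6, 26, [73, 95, 85], 40]
After line 4: result = len(lst) = 4

4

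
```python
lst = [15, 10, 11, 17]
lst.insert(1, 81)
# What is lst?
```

[15, 81, 10, 11, 17]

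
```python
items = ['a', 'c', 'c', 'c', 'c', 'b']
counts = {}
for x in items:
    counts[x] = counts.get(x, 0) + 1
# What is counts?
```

Initial: counts = {}, items = ['a', 'c', 'c', 'c', 'c', 'b']
See 'a': counts = {'a': 1}
See 'c': counts = {'a': 1, 'c': 1}
See 'c': counts = {'a': 1, 'c': 2}
See 'c': counts = {'a': 1, 'c': 3}
See 'c': counts = {'a': 1, 'c': 4}
See 'b': counts = {'a': 1, 'c': 4, 'b': 1}

{'a': 1, 'c': 4, 'b': 1}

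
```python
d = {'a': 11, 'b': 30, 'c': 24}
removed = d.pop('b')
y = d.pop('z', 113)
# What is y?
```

After line 1: d = {'a': 11, 'b': 30, 'c': 24}
After line 2 (pop 'b' returns 30): d = {'a': 11, 'c': 24}, removed = 30
After line 3 (pop 'z' missing, returns default 113): d = {'a': 11, 'c': 24}, y = 113

113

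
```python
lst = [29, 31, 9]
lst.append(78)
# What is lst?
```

[29, 31, 9, 78]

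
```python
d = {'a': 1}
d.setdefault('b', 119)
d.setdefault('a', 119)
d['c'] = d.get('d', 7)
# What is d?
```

After line 1: d = {'a': 1}
After line 2 (setdefault adds 'b'=119): d = {'a': 1, 'b': 119}
After line 3 (setdefault 'a' no-op, already exists): d = {'a': 1, 'b': 119}
After line 4 (get('d', 7) returns default since 'd' not in d): d = {'a': 1, 'b': 119, 'c': 7}

{'a': 1, 'b': 119, 'c': 7}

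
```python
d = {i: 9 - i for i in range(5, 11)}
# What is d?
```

{5: 4, 6: 3, 7: 2, 8: 1, 9: 0, 10: -1}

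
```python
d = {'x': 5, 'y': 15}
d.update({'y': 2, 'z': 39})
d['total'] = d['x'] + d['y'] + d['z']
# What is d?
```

After line 1: d = {'x': 5, 'y': 15}
After line 2 (y overwritten, z added): d = {'x': 5, 'y': 2, 'z': 39}
After line 3 (total = 5 + 2 + 39 = 46): d = {'x': 5, 'y': 2, 'z': 39, 'total': 46}

{'x': 5, 'y': 2, 'z': 39, 'total': 46}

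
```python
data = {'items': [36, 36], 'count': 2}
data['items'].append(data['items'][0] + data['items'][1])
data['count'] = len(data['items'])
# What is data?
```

After line 1: data = {'items': [36, 36], 'count': 2}
After line 2 (append 36 + 36 = 72): data = {'items': [36, 36, 72], 'count': 2}
After line 3 (count = len(items) = 3): data = {'items': [36, 36, 72], 'count': 3}

{'items': [36, 36, 72], 'count': 3}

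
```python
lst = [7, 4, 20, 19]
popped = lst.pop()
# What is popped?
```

19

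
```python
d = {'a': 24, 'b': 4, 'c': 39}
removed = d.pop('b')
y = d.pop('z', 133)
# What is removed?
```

After line 1: d = {'a': 24, 'b': 4, 'c': 39}
After line 2 (pop 'b' returns 4): d = {'a': 24, 'c': 39}, removed = 4
After line 3 (pop 'z' missing, returns default 133): d = {'a': 24, 'c': 39}, y = 133

4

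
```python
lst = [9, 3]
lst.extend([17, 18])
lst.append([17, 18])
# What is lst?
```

After line 1: lst = [9, 3]
After line 2 (extend unpacks [17, 18]): lst = [9, 3, 17, 18]
After line 3 (append adds [17, 18] as single element): lst = [9, 3, 17, 18, [17, 18]]

[9, 3, 17, 18, [17, 18]]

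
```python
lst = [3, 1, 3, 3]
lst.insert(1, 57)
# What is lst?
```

[3, 57, 1, 3, 3]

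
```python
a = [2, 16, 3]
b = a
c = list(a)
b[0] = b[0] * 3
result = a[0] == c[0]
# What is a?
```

After line 1: a = [2, 16, 3]
After line 2 (b = a, alias): a = [2, 16, 3], b = [2, 16, 3]
After line 3 (c = list(a) is a copy, new object): c = [2, 16, 3]
After line 4 (b[0] = 2 * 3 = 6; mutates shared a/b): a = b = [6, 16, 3], c = [2, 16, 3]
After line 5 (a[0] = 6, c[0] = 2; result = False)

[6, 16, 3]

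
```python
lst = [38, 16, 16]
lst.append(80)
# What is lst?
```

[38, 16, 16, 80]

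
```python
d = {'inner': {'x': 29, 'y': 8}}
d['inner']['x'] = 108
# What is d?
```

After line 1: d = {'inner': {'x': 29, 'y': 8}}
After line 2 (inner x overwritten): d = {'inner': {'x': 108, 'y': 8}}

{'inner': {'x': 108, 'y': 8}}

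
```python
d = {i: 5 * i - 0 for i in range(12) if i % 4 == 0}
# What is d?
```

{0: 0, 4: 20, 8: 40}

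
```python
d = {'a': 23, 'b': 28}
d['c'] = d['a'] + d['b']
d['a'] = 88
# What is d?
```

After line 1: d = {'a': 23, 'b': 28}
After line 2 (d['c'] = 23 + 28): d = {'a': 23, 'b': 28, 'c': 51}
After line 3: d = {'a': 88, 'b': 28, 'c': 51}

{'a': 88, 'b': 28, 'c': 51}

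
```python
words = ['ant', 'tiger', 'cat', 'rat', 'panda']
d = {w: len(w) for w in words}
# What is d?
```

{'ant': 3, 'tiger': 5, 'cat': 3, 'rat': 3, 'panda': 5}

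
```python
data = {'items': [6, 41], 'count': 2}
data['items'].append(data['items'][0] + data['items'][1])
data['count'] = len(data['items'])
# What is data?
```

After line 1: data = {'items': [6, 41], 'count': 2}
After line 2 (append 6 + 41 = 47): data = {'items': [6, 41, 47], 'count': 2}
After line 3 (count = len(items) = 3): data = {'items': [6, 41, 47], 'count': 3}

{'items': [6, 41, 47], 'count': 3}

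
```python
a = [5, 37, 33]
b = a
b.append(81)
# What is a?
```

After line 1: a = [5, 37, 33]
After line 2 (b = a is an alias, same object): a = [5, 37, 33], b = [5, 37, 33]
After line 3 (b.append mutates the shared list): a = [5, 37, 33, 81], b = [5, 37, 33, 81]

[5, 37, 33, 81]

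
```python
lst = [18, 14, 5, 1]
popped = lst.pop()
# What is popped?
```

1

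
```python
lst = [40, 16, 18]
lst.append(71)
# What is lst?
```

[40, 16, 18, 71]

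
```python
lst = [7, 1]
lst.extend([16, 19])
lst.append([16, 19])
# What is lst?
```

After line 1: lst = [7, 1]
After line 2 (extend unpacks [16, 19]): lst = [7, 1, 16, 19]
After line 3 (append adds [16, 19] as single element): lst = [7, 1, 16, 19, [16, 19]]

[7, 1, 16, 19, [16, 19]]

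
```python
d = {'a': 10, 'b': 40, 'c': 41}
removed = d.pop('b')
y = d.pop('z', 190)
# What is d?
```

After line 1: d = {'a': 10, 'b': 40, 'c': 41}
After line 2 (pop 'b' returns 40): d = {'a': 10, 'c': 41}, removed = 40
After line 3 (pop 'z' missing, returns default 190): d = {'a': 10, 'c': 41}, y = 190

{'a': 10, 'c': 41}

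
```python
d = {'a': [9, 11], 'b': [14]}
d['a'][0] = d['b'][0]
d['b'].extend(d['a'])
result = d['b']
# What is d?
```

After line 1: d = {'a': [9, 11], 'b': [14]}
After line 2 (a[0] = b[0] = 14): d = {'a': [14, 11], 'b': [14]}
After line 3 (b.extend(a) appends [14, 11]): d = {'a': [14, 11], 'b': [14, 14, 11]}
After line 4: result = d['b'] = [14, 14, 11]

{'a': [14, 11], 'b': [14, 14, 11]}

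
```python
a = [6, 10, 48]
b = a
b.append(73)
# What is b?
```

After line 1: a = [6, 10, 48]
After line 2 (b = a is an alias, same object): a = [6, 10, 48], b = [6, 10, 48]
After line 3 (b.append mutates the shared list): a = [6, 10, 48, 73], b = [6, 10, 48, 73]

[6, 10, 48, 73]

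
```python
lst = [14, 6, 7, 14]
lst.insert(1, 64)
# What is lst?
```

[14, 64, 6, 7, 14]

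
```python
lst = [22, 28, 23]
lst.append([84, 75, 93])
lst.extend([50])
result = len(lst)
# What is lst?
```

After line 1: lst = [22, 28, 23]
After line 2 (append adds [84, 75, 93] as single element): lst = [22, 28, 23, [84, 75, 93]]
After line 3 (extend unpacks [50], adds 50): lst = [22, 28, 23, [84, 75, 93], 50]
After line 4: result = len(lst) = 5

[22, 28, 23, [84, 75, 93], 50]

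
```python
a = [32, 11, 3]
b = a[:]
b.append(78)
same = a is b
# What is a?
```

After line 1: a = [32, 11, 3]
After line 2 (b = a[:] is a shallow copy, new object): a = [32, 11, 3], b = [32, 11, 3]
After line 3 (append only mutates b): a = [32, 11, 3], b = [32, 11, 3, 78]
After line 4 (same = a is b; different objects -> False): same = False

[32, 11, 3]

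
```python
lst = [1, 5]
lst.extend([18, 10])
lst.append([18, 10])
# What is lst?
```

After line 1: lst = [1, 5]
After line 2 (extend unpacks [18, 10]): lst = [1, 5, 18, 10]
After line 3 (append adds [18, 10] as single element): lst = [1, 5, 18, 10, [18, 10]]

[1, 5, 18, 10, [18, 10]]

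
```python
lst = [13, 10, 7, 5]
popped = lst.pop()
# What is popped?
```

5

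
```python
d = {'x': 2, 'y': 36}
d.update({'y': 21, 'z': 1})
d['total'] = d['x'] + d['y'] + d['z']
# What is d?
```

After line 1: d = {'x': 2, 'y': 36}
After line 2 (y overwritten, z added): d = {'x': 2, 'y': 21, 'z': 1}
After line 3 (total = 2 + 21 + 1 = 24): d = {'x': 2, 'y': 21, 'z': 1, 'total': 24}

{'x': 2, 'y': 21, 'z': 1, 'total': 24}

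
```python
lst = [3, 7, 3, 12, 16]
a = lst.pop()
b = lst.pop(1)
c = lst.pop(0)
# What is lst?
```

After line 1: lst = [3, 7, 3, 12, 16]
After line 2 (pop() -> a = 16): lst = [3, 7, 3, 12]
After line 3 (pop(1) -> b = 7): lst = [3, 3, 12]
After line 4 (pop(0) -> c = 3): lst = [3, 12]

[3, 12]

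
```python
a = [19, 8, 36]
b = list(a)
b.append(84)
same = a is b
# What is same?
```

After line 1: a = [19, 8, 36]
After line 2 (b = list(a) is a shallow copy, new object): a = [19, 8, 36], b = [19, 8, 36]
After line 3 (append only mutates b): a = [19, 8, 36], b = [19, 8, 36, 84]
After line 4 (same = a is b; different objects -> False): same = False

False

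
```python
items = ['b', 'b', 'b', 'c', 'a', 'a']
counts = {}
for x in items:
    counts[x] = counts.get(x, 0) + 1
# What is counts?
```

Initial: counts = {}, items = ['b', 'b', 'b', 'c', 'a', 'a']
See 'b': counts = {'b': 1}
See 'b': counts = {'b': 2}
See 'b': counts = {'b': 3}
See 'c': counts = {'b': 3, 'c': 1}
See 'a': counts = {'b': 3, 'c': 1, 'a': 1}
See 'a': counts = {'b': 3, 'c': 1, 'a': 2}

{'b': 3, 'c': 1, 'a': 2}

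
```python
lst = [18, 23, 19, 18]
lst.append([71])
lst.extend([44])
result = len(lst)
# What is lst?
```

After line 1: lst = [18, 23, 19, 18]
After line 2 (append adds [71] as single element): lst = [18, 23, 19, 18, [71]]
After line 3 (extend unpacks [44], adds 44): lst = [18, 23, 19, 18, [71], 44]
After line 4: result = len(lst) = 6

[18, 23, 19, 18, [71], 44]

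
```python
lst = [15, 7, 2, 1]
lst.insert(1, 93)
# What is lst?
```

[15, 93, 7, 2, 1]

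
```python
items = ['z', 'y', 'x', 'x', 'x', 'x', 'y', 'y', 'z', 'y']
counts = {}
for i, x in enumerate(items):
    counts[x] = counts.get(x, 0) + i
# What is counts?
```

Initial: counts = {}, items = ['z', 'y', 'x', 'x', 'x', 'x', 'y', 'y', 'z', 'y']
i=0, x='z': counts = {'z': 0}
i=1, x='y': counts = {'z': 0, 'y': 1}
i=2, x='x': counts = {'z': 0, 'y': 1, 'x': 2}
i=3, x='x': counts = {'z': 0, 'y': 1, 'x': 5}
i=4, x='x': counts = {'z': 0, 'y': 1, 'x': 9}
i=5, x='x': counts = {'z': 0, 'y': 1, 'x': 14}
i=6, x='y': counts = {'z': 0, 'y': 7, 'x': 14}
i=7, x='y': counts = {'z': 0, 'y': 14, 'x': 14}
i=8, x='z': counts = {'z': 8, 'y': 14, 'x': 14}
i=9, x='y': counts = {'z': 8, 'y': 23, 'x': 14}

{'z': 8, 'y': 23, 'x': 14}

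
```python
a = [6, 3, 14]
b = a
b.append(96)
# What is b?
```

After line 1: a = [6, 3, 14]
After line 2 (b = a is an alias, same object): a = [6, 3, 14], b = [6, 3, 14]
After line 3 (b.append mutates the shared list): a = [6, 3, 14, 96], b = [6, 3, 14, 96]

[6, 3, 14, 96]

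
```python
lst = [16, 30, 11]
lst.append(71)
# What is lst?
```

[16, 30, 11, 71]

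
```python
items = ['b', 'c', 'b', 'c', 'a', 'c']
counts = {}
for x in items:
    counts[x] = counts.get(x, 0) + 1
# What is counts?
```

Initial: counts = {}, items = ['b', 'c', 'b', 'c', 'a', 'c']
See 'b': counts = {'b': 1}
See 'c': counts = {'b': 1, 'c': 1}
See 'b': counts = {'b': 2, 'c': 1}
See 'c': counts = {'b': 2, 'c': 2}
See 'a': counts = {'b': 2, 'c': 2, 'a': 1}
See 'c': counts = {'b': 2, 'c': 3, 'a': 1}

{'b': 2, 'c': 3, 'a': 1}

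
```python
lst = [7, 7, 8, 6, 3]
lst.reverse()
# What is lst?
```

[3, 6, 8, 7, 7]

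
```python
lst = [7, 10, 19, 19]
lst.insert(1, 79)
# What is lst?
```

[7, 79, 10, 19, 19]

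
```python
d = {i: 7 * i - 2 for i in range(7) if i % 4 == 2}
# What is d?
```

{2: 12, 6: 40}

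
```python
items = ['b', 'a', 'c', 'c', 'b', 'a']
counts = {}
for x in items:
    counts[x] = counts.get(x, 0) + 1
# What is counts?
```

Initial: counts = {}, items = ['b', 'a', 'c', 'c', 'b', 'a']
See 'b': counts = {'b': 1}
See 'a': counts = {'b': 1, 'a': 1}
See 'c': counts = {'b': 1, 'a': 1, 'c': 1}
See 'c': counts = {'b': 1, 'a': 1, 'c': 2}
See 'b': counts = {'b': 2, 'a': 1, 'c': 2}
See 'a': counts = {'b': 2, 'a': 2, 'c': 2}

{'b': 2, 'a': 2, 'c': 2}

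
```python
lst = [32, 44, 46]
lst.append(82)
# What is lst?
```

[32, 44, 46, 82]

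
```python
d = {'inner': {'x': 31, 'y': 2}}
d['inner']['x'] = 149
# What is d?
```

After line 1: d = {'inner': {'x': 31, 'y': 2}}
After line 2 (inner x overwritten): d = {'inner': {'x': 149, 'y': 2}}

{'inner': {'x': 149, 'y': 2}}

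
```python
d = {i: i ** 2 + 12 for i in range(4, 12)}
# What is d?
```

{4: 28, 5: 37, 6: 48, 7: 61, 8: 76, 9: 93, 10: 112, 11: 133}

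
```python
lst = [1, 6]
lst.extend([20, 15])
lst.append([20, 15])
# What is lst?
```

After line 1: lst = [1, 6]
After line 2 (extend unpacks [20, 15]): lst = [1, 6, 20, 15]
After line 3 (append adds [20, 15] as single element): lst = [1, 6, 20, 15, [20, 15]]

[1, 6, 20, 15, [20, 15]]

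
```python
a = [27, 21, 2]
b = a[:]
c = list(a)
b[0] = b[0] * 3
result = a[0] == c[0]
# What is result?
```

After line 1: a = [27, 21, 2]
After line 2 (b = a[:], copy): a = [27, 21, 2], b = [27, 21, 2]
After line 3 (c = list(a) is a copy, new object): c = [27, 21, 2]
After line 4 (b[0] = 27 * 3 = 81; only b mutates (copy)): a = [27, 21, 2], b = [81, 21, 2], c = [27, 21, 2]
After line 5 (a[0] = 27, c[0] = 27; result = True)

True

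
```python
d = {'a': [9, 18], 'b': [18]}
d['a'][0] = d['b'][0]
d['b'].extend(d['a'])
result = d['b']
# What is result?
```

After line 1: d = {'a': [9, 18], 'b': [18]}
After line 2 (a[0] = b[0] = 18): d = {'a': [18, 18], 'b': [18]}
After line 3 (b.extend(a) appends [18, 18]): d = {'a': [18, 18], 'b': [18, 18, 18]}
After line 4: result = d['b'] = [18, 18, 18]

[18, 18, 18]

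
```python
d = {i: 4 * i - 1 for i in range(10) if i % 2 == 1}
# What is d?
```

{1: 3, 3: 11, 5: 19, 7: 27, 9: 35}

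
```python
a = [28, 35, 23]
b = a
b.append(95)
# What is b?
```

After line 1: a = [28, 35, 23]
After line 2 (b = a is an alias, same object): a = [28, 35, 23], b = [28, 35, 23]
After line 3 (b.append mutates the shared list): a = [28, 35, 23, 95], b = [28, 35, 23, 95]

[28, 35, 23, 95]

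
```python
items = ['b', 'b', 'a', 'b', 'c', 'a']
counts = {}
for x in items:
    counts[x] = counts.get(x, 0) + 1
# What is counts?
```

Initial: counts = {}, items = ['b', 'b', 'a', 'b', 'c', 'a']
See 'b': counts = {'b': 1}
See 'b': counts = {'b': 2}
See 'a': counts = {'b': 2, 'a': 1}
See 'b': counts = {'b': 3, 'a': 1}
See 'c': counts = {'b': 3, 'a': 1, 'c': 1}
See 'a': counts = {'b': 3, 'a': 2, 'c': 1}

{'b': 3, 'a': 2, 'c': 1}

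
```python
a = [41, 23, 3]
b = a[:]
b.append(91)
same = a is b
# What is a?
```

After line 1: a = [41, 23, 3]
After line 2 (b = a[:] is a shallow copy, new object): a = [41, 23, 3], b = [41, 23, 3]
After line 3 (append only mutates b): a = [41, 23, 3], b = [41, 23, 3, 91]
After line 4 (same = a is b; different objects -> False): same = False

[41, 23, 3]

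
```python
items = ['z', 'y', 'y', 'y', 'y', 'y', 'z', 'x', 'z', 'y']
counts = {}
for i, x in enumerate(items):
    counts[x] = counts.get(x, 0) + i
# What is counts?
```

Initial: counts = {}, items = ['z', 'y', 'y', 'y', 'y', 'y', 'z', 'x', 'z', 'y']
i=0, x='z': counts = {'z': 0}
i=1, x='y': counts = {'z': 0, 'y': 1}
i=2, x='y': counts = {'z': 0, 'y': 3}
i=3, x='y': counts = {'z': 0, 'y': 6}
i=4, x='y': counts = {'z': 0, 'y': 10}
i=5, x='y': counts = {'z': 0, 'y': 15}
i=6, x='z': counts = {'z': 6, 'y': 15}
i=7, x='x': counts = {'z': 6, 'y': 15, 'x': 7}
i=8, x='z': counts = {'z': 14, 'y': 15, 'x': 7}
i=9, x='y': counts = {'z': 14, 'y': 24, 'x': 7}

{'z': 14, 'y': 24, 'x': 7}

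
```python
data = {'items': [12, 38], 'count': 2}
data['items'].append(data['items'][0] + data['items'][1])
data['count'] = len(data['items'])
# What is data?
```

After line 1: data = {'items': [12, 38], 'count': 2}
After line 2 (append 12 + 38 = 50): data = {'items': [12, 38, 50], 'count': 2}
After line 3 (count = len(items) = 3): data = {'items': [12, 38, 50], 'count': 3}

{'items': [12, 38, 50], 'count': 3}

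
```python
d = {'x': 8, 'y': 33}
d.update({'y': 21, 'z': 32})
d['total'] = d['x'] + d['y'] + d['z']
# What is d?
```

After line 1: d = {'x': 8, 'y': 33}
After line 2 (y overwritten, z added): d = {'x': 8, 'y': 21, 'z': 32}
After line 3 (total = 8 + 21 + 32 = 61): d = {'x': 8, 'y': 21, 'z': 32, 'total': 61}

{'x': 8, 'y': 21, 'z': 32, 'total': 61}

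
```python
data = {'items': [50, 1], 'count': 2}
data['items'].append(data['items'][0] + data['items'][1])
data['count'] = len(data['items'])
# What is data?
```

After line 1: data = {'items': [50, 1], 'count': 2}
After line 2 (append 50 + 1 = 51): data = {'items': [50, 1, 51], 'count': 2}
After line 3 (count = len(items) = 3): data = {'items': [50, 1, 51], 'count': 3}

{'items': [50, 1, 51], 'count': 3}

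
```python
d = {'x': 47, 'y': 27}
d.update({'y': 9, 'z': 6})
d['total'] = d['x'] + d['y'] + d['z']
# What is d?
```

After line 1: d = {'x': 47, 'y': 27}
After line 2 (y overwritten, z added): d = {'x': 47, 'y': 9, 'z': 6}
After line 3 (total = 47 + 9 + 6 = 62): d = {'x': 47, 'y': 9, 'z': 6, 'total': 62}

{'x': 47, 'y': 9, 'z': 6, 'total': 62}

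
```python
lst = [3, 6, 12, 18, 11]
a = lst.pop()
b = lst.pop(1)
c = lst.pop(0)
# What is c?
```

After line 1: lst = [3, 6, 12, 18, 11]
After line 2 (pop() -> a = 11): lst = [3, 6, 12, 18]
After line 3 (pop(1) -> b = 6): lst = [3, 12, 18]
After line 4 (pop(0) -> c = 3): lst = [12, 18]

3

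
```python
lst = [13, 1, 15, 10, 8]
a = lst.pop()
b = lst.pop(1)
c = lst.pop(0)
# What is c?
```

After line 1: lst = [13, 1, 15, 10, 8]
After line 2 (pop() -> a = 8): lst = [13, 1, 15, 10]
After line 3 (pop(1) -> b = 1): lst = [13, 15, 10]
After line 4 (pop(0) -> c = 13): lst = [15, 10]

13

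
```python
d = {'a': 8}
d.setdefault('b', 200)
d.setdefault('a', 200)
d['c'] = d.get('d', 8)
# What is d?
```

After line 1: d = {'a': 8}
After line 2 (setdefault adds 'b'=200): d = {'a': 8, 'b': 200}
After line 3 (setdefault 'a' no-op, already exists): d = {'a': 8, 'b': 200}
After line 4 (get('d', 8) returns default since 'd' not in d): d = {'a': 8, 'b': 200, 'c': 8}

{'a': 8, 'b': 200, 'c': 8}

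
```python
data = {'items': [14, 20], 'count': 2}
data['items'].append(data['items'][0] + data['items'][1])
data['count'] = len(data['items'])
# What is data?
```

After line 1: data = {'items': [14, 20], 'count': 2}
After line 2 (append 14 + 20 = 34): data = {'items': [14, 20, 34], 'count': 2}
After line 3 (count = len(items) = 3): data = {'items': [14, 20, 34], 'count': 3}

{'items': [14, 20, 34], 'count': 3}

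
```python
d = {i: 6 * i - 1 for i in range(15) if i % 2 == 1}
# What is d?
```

{1: 5, 3: 17, 5: 29, 7: 41, 9: 53, 11: 65, 13: 77}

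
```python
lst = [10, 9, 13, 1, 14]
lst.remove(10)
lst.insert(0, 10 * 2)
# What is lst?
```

After line 1: lst = [10, 9, 13, 1, 14]
After line 2 (remove first 10): lst = [9, 13, 1, 14]
After line 3 (insert 20 at index 0): lst = [20, 9, 13, 1, 14]

[20, 9, 13, 1, 14]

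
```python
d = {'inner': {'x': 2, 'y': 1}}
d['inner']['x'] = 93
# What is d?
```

After line 1: d = {'inner': {'x': 2, 'y': 1}}
After line 2 (inner x overwritten): d = {'inner': {'x': 93, 'y': 1}}

{'inner': {'x': 93, 'y': 1}}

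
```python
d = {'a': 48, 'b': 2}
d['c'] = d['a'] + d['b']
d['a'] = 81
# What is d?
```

After line 1: d = {'a': 48, 'b': 2}
After line 2 (d['c'] = 48 + 2): d = {'a': 48, 'b': 2, 'c': 50}
After line 3: d = {'a': 81, 'b': 2, 'c': 50}

{'a': 81, 'b': 2, 'c': 50}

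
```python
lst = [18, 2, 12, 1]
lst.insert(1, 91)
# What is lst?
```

[18, 91, 2, 12, 1]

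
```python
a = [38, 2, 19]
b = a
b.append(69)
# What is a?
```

After line 1: a = [38, 2, 19]
After line 2 (b = a is an alias, same object): a = [38, 2, 19], b = [38, 2, 19]
After line 3 (b.append mutates the shared list): a = [38, 2, 19, 69], b = [38, 2, 19, 69]

[38, 2, 19, 69]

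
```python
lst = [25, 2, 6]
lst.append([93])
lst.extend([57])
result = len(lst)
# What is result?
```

After line 1: lst = [25, 2, 6]
After line 2 (append adds [93] as single element): lst = [25, 2, 6, [93]]
After line 3 (extend unpacks [57], adds 57): lst = [25, 2, 6, [93], 57]
After line 4: result = len(lst) = 5

5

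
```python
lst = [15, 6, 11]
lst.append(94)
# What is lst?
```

[15, 6, 11, 94]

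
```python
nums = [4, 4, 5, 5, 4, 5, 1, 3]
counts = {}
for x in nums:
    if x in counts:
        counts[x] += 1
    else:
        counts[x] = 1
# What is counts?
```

Initial: counts = {}, nums = [4, 4, 5, 5, 4, 5, 1, 3]
See 4: counts = {4: 1}
See 4: counts = {4: 2}
See 5: counts = {4: 2, 5: 1}
See 5: counts = {4: 2, 5: 2}
See 4: counts = {4: 3, 5: 2}
See 5: counts = {4: 3, 5: 3}
See 1: counts = {4: 3, 5: 3, 1: 1}
See 3: counts = {4: 3, 5: 3, 1: 1, 3: 1}

{4: 3, 5: 3, 1: 1, 3: 1}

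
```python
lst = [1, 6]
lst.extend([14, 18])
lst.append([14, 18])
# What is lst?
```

After line 1: lst = [1, 6]
After line 2 (extend unpacks [14, 18]): lst = [1, 6, 14, 18]
After line 3 (append adds [14, 18] as single element): lst = [1, 6, 14, 18, [14, 18]]

[1, 6, 14, 18, [14, 18]]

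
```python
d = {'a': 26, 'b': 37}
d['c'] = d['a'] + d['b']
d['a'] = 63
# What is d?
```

After line 1: d = {'a': 26, 'b': 37}
After line 2 (d['c'] = 26 + 37): d = {'a': 26, 'b': 37, 'c': 63}
After line 3: d = {'a': 63, 'b': 37, 'c': 63}

{'a': 63, 'b': 37, 'c': 63}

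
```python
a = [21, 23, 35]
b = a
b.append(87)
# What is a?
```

After line 1: a = [21, 23, 35]
After line 2 (b = a is an alias, same object): a = [21, 23, 35], b = [21, 23, 35]
After line 3 (b.append mutates the shared list): a = [21, 23, 35, 87], b = [21, 23, 35, 87]

[21, 23, 35, 87]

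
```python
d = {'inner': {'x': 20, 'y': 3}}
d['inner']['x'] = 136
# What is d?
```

After line 1: d = {'inner': {'x': 20, 'y': 3}}
After line 2 (inner x overwritten): d = {'inner': {'x': 136, 'y': 3}}

{'inner': {'x': 136, 'y': 3}}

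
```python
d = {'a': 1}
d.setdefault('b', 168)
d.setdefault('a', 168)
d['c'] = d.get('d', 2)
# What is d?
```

After line 1: d = {'a': 1}
After line 2 (setdefault adds 'b'=168): d = {'a': 1, 'b': 168}
After line 3 (setdefault 'a' no-op, already exists): d = {'a': 1, 'b': 168}
After line 4 (get('d', 2) returns default since 'd' not in d): d = {'a': 1, 'b': 168, 'c': 2}

{'a': 1, 'b': 168, 'c': 2}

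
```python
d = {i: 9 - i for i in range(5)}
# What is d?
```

{0: 9, 1: 8, 2: 7, 3: 6, 4: 5}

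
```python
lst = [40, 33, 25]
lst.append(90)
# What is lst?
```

[40, 33, 25, 90]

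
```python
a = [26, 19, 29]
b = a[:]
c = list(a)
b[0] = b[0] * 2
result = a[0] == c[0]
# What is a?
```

After line 1: a = [26, 19, 29]
After line 2 (b = a[:], copy): a = [26, 19, 29], b = [26, 19, 29]
After line 3 (c = list(a) is a copy, new object): c = [26, 19, 29]
After line 4 (b[0] = 26 * 2 = 52; only b mutates (copy)): a = [26, 19, 29], b = [52, 19, 29], c = [26, 19, 29]
After line 5 (a[0] = 26, c[0] = 26; result = True)

[26, 19, 29]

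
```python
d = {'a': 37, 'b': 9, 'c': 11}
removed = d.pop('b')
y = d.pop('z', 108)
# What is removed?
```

After line 1: d = {'a': 37, 'b': 9, 'c': 11}
After line 2 (pop 'b' returns 9): d = {'a': 37, 'c': 11}, removed = 9
After line 3 (pop 'z' missing, returns default 108): d = {'a': 37, 'c': 11}, y = 108

9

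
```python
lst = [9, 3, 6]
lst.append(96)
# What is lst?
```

[9, 3, 6, 96]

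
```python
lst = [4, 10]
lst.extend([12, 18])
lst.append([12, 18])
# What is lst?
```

After line 1: lst = [4, 10]
After line 2 (extend unpacks [12, 18]): lst = [4, 10, 12, 18]
After line 3 (append adds [12, 18] as single element): lst = [4, 10, 12, 18, [12, 18]]

[4, 10, 12, 18, [12, 18]]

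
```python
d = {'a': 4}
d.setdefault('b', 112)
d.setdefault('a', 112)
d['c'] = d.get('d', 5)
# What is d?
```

After line 1: d = {'a': 4}
After line 2 (setdefault adds 'b'=112): d = {'a': 4, 'b': 112}
After line 3 (setdefault 'a' no-op, already exists): d = {'a': 4, 'b': 112}
After line 4 (get('d', 5) returns default since 'd' not in d): d = {'a': 4, 'b': 112, 'c': 5}

{'a': 4, 'b': 112, 'c': 5}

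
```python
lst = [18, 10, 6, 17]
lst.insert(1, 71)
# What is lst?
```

[18, 71, 10, 6, 17]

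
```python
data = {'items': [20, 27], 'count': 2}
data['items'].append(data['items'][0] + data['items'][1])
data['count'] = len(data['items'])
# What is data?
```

After line 1: data = {'items': [20, 27], 'count': 2}
After line 2 (append 20 + 27 = 47): data = {'items': [20, 27, 47], 'count': 2}
After line 3 (count = len(items) = 3): data = {'items': [20, 27, 47], 'count': 3}

{'items': [20, 27, 47], 'count': 3}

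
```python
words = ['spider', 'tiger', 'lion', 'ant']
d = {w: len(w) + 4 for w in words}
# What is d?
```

{'spider': 10, 'tiger': 9, 'lion': 8, 'ant': 7}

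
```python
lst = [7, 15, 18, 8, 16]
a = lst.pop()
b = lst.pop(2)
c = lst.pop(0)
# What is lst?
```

After line 1: lst = [7, 15, 18, 8, 16]
After line 2 (pop() -> a = 16): lst = [7, 15, 18, 8]
After line 3 (pop(2) -> b = 18): lst = [7, 15, 8]
After line 4 (pop(0) -> c = 7): lst = [15, 8]

[15, 8]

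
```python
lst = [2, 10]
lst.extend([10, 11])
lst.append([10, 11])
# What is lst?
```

After line 1: lst = [2, 10]
After line 2 (extend unpacks [10, 11]): lst = [2, 10, 10, 11]
After line 3 (append adds [10, 11] as single element): lst = [2, 10, 10, 11, [10, 11]]

[2, 10, 10, 11, [10, 11]]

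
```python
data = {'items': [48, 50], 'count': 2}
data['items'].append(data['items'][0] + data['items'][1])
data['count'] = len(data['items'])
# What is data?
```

After line 1: data = {'items': [48, 50], 'count': 2}
After line 2 (append 48 + 50 = 98): data = {'items': [48, 50, 98], 'count': 2}
After line 3 (count = len(items) = 3): data = {'items': [48, 50, 98], 'count': 3}

{'items': [48, 50, 98], 'count': 3}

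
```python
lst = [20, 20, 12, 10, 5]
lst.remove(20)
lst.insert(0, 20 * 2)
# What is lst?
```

After line 1: lst = [20, 20, 12, 10, 5]
After line 2 (remove first 20): lst = [20, 12, 10, 5]
After line 3 (insert 40 at index 0): lst = [40, 20, 12, 10, 5]

[40, 20, 12, 10, 5]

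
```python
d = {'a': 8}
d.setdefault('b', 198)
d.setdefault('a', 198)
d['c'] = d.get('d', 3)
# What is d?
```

After line 1: d = {'a': 8}
After line 2 (setdefault adds 'b'=198): d = {'a': 8, 'b': 198}
After line 3 (setdefault 'a' no-op, already exists): d = {'a': 8, 'b': 198}
After line 4 (get('d', 3) returns default since 'd' not in d): d = {'a': 8, 'b': 198, 'c': 3}

{'a': 8, 'b': 198, 'c': 3}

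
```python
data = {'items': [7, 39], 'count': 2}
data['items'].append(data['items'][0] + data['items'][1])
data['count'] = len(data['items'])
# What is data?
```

After line 1: data = {'items': [7, 39], 'count': 2}
After line 2 (append 7 + 39 = 46): data = {'items': [7, 39, 46], 'count': 2}
After line 3 (count = len(items) = 3): data = {'items': [7, 39, 46], 'count': 3}

{'items': [7, 39, 46], 'count': 3}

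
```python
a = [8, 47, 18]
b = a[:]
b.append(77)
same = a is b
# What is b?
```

After line 1: a = [8, 47, 18]
After line 2 (b = a[:] is a shallow copy, new object): a = [8, 47, 18], b = [8, 47, 18]
After line 3 (append only mutates b): a = [8, 47, 18], b = [8, 47, 18, 77]
After line 4 (same = a is b; different objects -> False): same = False

[8, 47, 18, 77]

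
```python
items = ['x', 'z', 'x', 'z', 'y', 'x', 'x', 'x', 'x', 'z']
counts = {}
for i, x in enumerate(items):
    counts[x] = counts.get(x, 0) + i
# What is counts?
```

Initial: counts = {}, items = ['x', 'z', 'x', 'z', 'y', 'x', 'x', 'x', 'x', 'z']
i=0, x='x': counts = {'x': 0}
i=1, x='z': counts = {'x': 0, 'z': 1}
i=2, x='x': counts = {'x': 2, 'z': 1}
i=3, x='z': counts = {'x': 2, 'z': 4}
i=4, x='y': counts = {'x': 2, 'z': 4, 'y': 4}
i=5, x='x': counts = {'x': 7, 'z': 4, 'y': 4}
i=6, x='x': counts = {'x': 13, 'z': 4, 'y': 4}
i=7, x='x': counts = {'x': 20, 'z': 4, 'y': 4}
i=8, x='x': counts = {'x': 28, 'z': 4, 'y': 4}
i=9, x='z': counts = {'x': 28, 'z': 13, 'y': 4}

{'x': 28, 'z': 13, 'y': 4}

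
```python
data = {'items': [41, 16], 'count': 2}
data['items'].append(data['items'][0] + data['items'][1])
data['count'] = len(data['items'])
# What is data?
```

After line 1: data = {'items': [41, 16], 'count': 2}
After line 2 (append 41 + 16 = 57): data = {'items': [41, 16, 57], 'count': 2}
After line 3 (count = len(items) = 3): data = {'items': [41, 16, 57], 'count': 3}

{'items': [41, 16, 57], 'count': 3}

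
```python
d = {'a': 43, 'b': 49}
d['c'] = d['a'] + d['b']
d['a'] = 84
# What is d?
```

After line 1: d = {'a': 43, 'b': 49}
After line 2 (d['c'] = 43 + 49): d = {'a': 43, 'b': 49, 'c': 92}
After line 3: d = {'a': 84, 'b': 49, 'c': 92}

{'a': 84, 'b': 49, 'c': 92}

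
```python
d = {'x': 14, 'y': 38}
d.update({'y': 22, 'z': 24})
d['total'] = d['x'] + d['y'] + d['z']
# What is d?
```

After line 1: d = {'x': 14, 'y': 38}
After line 2 (y overwritten, z added): d = {'x': 14, 'y': 22, 'z': 24}
After line 3 (total = 14 + 22 + 24 = 60): d = {'x': 14, 'y': 22, 'z': 24, 'total': 60}

{'x': 14, 'y': 22, 'z': 24, 'total': 60}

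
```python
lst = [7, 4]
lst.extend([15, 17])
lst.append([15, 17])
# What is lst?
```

After line 1: lst = [7, 4]
After line 2 (extend unpacks [15, 17]): lst = [7, 4, 15, 17]
After line 3 (append adds [15, 17] as single element): lst = [7, 4, 15, 17, [15, 17]]

[7, 4, 15, 17, [15, 17]]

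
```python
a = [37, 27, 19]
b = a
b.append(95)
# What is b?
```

After line 1: a = [37, 27, 19]
After line 2 (b = a is an alias, same object): a = [37, 27, 19], b = [37, 27, 19]
After line 3 (b.append mutates the shared list): a = [37, 27, 19, 95], b = [37, 27, 19, 95]

[37, 27, 19, 95]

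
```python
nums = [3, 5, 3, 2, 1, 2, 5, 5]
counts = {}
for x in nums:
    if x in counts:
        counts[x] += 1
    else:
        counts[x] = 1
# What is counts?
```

Initial: counts = {}, nums = [3, 5, 3, 2, 1, 2, 5, 5]
See 3: counts = {3: 1}
See 5: counts = {3: 1, 5: 1}
See 3: counts = {3: 2, 5: 1}
See 2: counts = {3: 2, 5: 1, 2: 1}
See 1: counts = {3: 2, 5: 1, 2: 1, 1: 1}
See 2: counts = {3: 2, 5: 1, 2: 2, 1: 1}
See 5: counts = {3: 2, 5: 2, 2: 2, 1: 1}
See 5: counts = {3: 2, 5: 3, 2: 2, 1: 1}

{3: 2, 5: 3, 2: 2, 1: 1}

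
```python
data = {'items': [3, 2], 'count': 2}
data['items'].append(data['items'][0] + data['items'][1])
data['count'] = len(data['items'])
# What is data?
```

After line 1: data = {'items': [3, 2], 'count': 2}
After line 2 (append 3 + 2 = 5): data = {'items': [3, 2, 5], 'count': 2}
After line 3 (count = len(items) = 3): data = {'items': [3, 2, 5], 'count': 3}

{'items': [3, 2, 5], 'count': 3}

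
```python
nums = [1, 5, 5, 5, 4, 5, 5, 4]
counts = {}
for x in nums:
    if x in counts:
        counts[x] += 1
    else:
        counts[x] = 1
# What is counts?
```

Initial: counts = {}, nums = [1, 5, 5, 5, 4, 5, 5, 4]
See 1: counts = {1: 1}
See 5: counts = {1: 1, 5: 1}
See 5: counts = {1: 1, 5: 2}
See 5: counts = {1: 1, 5: 3}
See 4: counts = {1: 1, 5: 3, 4: 1}
See 5: counts = {1: 1, 5: 4, 4: 1}
See 5: counts = {1: 1, 5: 5, 4: 1}
See 4: counts = {1: 1, 5: 5, 4: 2}

{1: 1, 5: 5, 4: 2}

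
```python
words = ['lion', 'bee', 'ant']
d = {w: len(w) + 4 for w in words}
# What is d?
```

{'lion': 8, 'bee': 7, 'ant': 7}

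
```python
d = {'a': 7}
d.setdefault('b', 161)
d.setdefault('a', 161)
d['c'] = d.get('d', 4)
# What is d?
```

After line 1: d = {'a': 7}
After line 2 (setdefault adds 'b'=161): d = {'a': 7, 'b': 161}
After line 3 (setdefault 'a' no-op, already exists): d = {'a': 7, 'b': 161}
After line 4 (get('d', 4) returns default since 'd' not in d): d = {'a': 7, 'b': 161, 'c': 4}

{'a': 7, 'b': 161, 'c': 4}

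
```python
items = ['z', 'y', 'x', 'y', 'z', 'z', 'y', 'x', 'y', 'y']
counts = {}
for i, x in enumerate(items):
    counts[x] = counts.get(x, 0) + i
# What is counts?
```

Initial: counts = {}, items = ['z', 'y', 'x', 'y', 'z', 'z', 'y', 'x', 'y', 'y']
i=0, x='z': counts = {'z': 0}
i=1, x='y': counts = {'z': 0, 'y': 1}
i=2, x='x': counts = {'z': 0, 'y': 1, 'x': 2}
i=3, x='y': counts = {'z': 0, 'y': 4, 'x': 2}
i=4, x='z': counts = {'z': 4, 'y': 4, 'x': 2}
i=5, x='z': counts = {'z': 9, 'y': 4, 'x': 2}
i=6, x='y': counts = {'z': 9, 'y': 10, 'x': 2}
i=7, x='x': counts = {'z': 9, 'y': 10, 'x': 9}
i=8, x='y': counts = {'z': 9, 'y': 18, 'x': 9}
i=9, x='y': counts = {'z': 9, 'y': 27, 'x': 9}

{'z': 9, 'y': 27, 'x': 9}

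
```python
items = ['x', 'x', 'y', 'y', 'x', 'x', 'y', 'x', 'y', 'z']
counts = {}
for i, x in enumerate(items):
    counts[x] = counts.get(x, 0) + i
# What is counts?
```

Initial: counts = {}, items = ['x', 'x', 'y', 'y', 'x', 'x', 'y', 'x', 'y', 'z']
i=0, x='x': counts = {'x': 0}
i=1, x='x': counts = {'x': 1}
i=2, x='y': counts = {'x': 1, 'y': 2}
i=3, x='y': counts = {'x': 1, 'y': 5}
i=4, x='x': counts = {'x': 5, 'y': 5}
i=5, x='x': counts = {'x': 10, 'y': 5}
i=6, x='y': counts = {'x': 10, 'y': 11}
i=7, x='x': counts = {'x': 17, 'y': 11}
i=8, x='y': counts = {'x': 17, 'y': 19}
i=9, x='z': counts = {'x': 17, 'y': 19, 'z': 9}

{'x': 17, 'y': 19, 'z': 9}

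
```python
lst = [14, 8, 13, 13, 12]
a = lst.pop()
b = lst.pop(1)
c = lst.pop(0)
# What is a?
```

After line 1: lst = [14, 8, 13, 13, 12]
After line 2 (pop() -> a = 12): lst = [14, 8, 13, 13]
After line 3 (pop(1) -> b = 8): lst = [14, 13, 13]
After line 4 (pop(0) -> c = 14): lst = [13, 13]

12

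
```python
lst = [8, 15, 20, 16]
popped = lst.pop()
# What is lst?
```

[8, 15, 20]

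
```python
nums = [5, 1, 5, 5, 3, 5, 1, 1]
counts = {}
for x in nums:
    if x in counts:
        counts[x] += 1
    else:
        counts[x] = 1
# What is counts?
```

Initial: counts = {}, nums = [5, 1, 5, 5, 3, 5, 1, 1]
See 5: counts = {5: 1}
See 1: counts = {5: 1, 1: 1}
See 5: counts = {5: 2, 1: 1}
See 5: counts = {5: 3, 1: 1}
See 3: counts = {5: 3, 1: 1, 3: 1}
See 5: counts = {5: 4, 1: 1, 3: 1}
See 1: counts = {5: 4, 1: 2, 3: 1}
See 1: counts = {5: 4, 1: 3, 3: 1}

{5: 4, 1: 3, 3: 1}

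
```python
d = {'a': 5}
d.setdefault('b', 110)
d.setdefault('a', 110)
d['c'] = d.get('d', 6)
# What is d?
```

After line 1: d = {'a': 5}
After line 2 (setdefault adds 'b'=110): d = {'a': 5, 'b': 110}
After line 3 (setdefault 'a' no-op, already exists): d = {'a': 5, 'b': 110}
After line 4 (get('d', 6) returns default since 'd' not in d): d = {'a': 5, 'b': 110, 'c': 6}

{'a': 5, 'b': 110, 'c': 6}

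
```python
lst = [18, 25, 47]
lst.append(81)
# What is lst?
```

[18, 25, 47, 81]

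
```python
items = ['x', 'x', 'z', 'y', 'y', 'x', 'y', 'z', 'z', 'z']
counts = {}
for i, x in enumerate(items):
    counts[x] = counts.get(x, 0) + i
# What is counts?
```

Initial: counts = {}, items = ['x', 'x', 'z', 'y', 'y', 'x', 'y', 'z', 'z', 'z']
i=0, x='x': counts = {'x': 0}
i=1, x='x': counts = {'x': 1}
i=2, x='z': counts = {'x': 1, 'z': 2}
i=3, x='y': counts = {'x': 1, 'z': 2, 'y': 3}
i=4, x='y': counts = {'x': 1, 'z': 2, 'y': 7}
i=5, x='x': counts = {'x': 6, 'z': 2, 'y': 7}
i=6, x='y': counts = {'x': 6, 'z': 2, 'y': 13}
i=7, x='z': counts = {'x': 6, 'z': 9, 'y': 13}
i=8, x='z': counts = {'x': 6, 'z': 17, 'y': 13}
i=9, x='z': counts = {'x': 6, 'z': 26, 'y': 13}

{'x': 6, 'z': 26, 'y': 13}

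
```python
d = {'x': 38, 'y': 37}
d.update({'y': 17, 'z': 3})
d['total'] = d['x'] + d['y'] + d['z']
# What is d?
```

After line 1: d = {'x': 38, 'y': 37}
After line 2 (y overwritten, z added): d = {'x': 38, 'y': 17, 'z': 3}
After line 3 (total = 38 + 17 + 3 = 58): d = {'x': 38, 'y': 17, 'z': 3, 'total': 58}

{'x': 38, 'y': 17, 'z': 3, 'total': 58}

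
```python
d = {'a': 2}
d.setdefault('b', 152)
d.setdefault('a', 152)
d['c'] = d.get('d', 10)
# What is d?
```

After line 1: d = {'a': 2}
After line 2 (setdefault adds 'b'=152): d = {'a': 2, 'b': 152}
After line 3 (setdefault 'a' no-op, already exists): d = {'a': 2, 'b': 152}
After line 4 (get('d', 10) returns default since 'd' not in d): d = {'a': 2, 'b': 152, 'c': 10}

{'a': 2, 'b': 152, 'c': 10}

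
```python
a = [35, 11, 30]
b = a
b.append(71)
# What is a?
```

After line 1: a = [35, 11, 30]
After line 2 (b = a is an alias, same object): a = [35, 11, 30], b = [35, 11, 30]
After line 3 (b.append mutates the shared list): a = [35, 11, 30, 71], b = [35, 11, 30, 71]

[35, 11, 30, 71]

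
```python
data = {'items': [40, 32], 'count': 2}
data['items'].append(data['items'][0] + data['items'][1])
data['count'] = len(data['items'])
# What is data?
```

After line 1: data = {'items': [40, 32], 'count': 2}
After line 2 (append 40 + 32 = 72): data = {'items': [40, 32, 72], 'count': 2}
After line 3 (count = len(items) = 3): data = {'items': [40, 32, 72], 'count': 3}

{'items': [40, 32, 72], 'count': 3}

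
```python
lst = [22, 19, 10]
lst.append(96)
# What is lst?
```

[22, 19, 10, 96]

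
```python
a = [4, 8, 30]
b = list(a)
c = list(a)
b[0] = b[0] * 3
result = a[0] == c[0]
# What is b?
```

After line 1: a = [4, 8, 30]
After line 2 (b = list(a), copy): a = [4, 8, 30], b = [4, 8, 30]
After line 3 (c = list(a) is a copy, new object): c = [4, 8, 30]
After line 4 (b[0] = 4 * 3 = 12; only b mutates (copy)): a = [4, 8, 30], b = [12, 8, 30], c = [4, 8, 30]
After line 5 (a[0] = 4, c[0] = 4; result = True)

[12, 8, 30]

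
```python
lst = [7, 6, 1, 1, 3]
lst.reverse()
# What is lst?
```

[3, 1, 1, 6, 7]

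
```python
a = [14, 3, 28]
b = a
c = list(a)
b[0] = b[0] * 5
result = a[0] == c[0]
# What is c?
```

After line 1: a = [14, 3, 28]
After line 2 (b = a, alias): a = [14, 3, 28], b = [14, 3, 28]
After line 3 (c = list(a) is a copy, new object): c = [14, 3, 28]
After line 4 (b[0] = 14 * 5 = 70; mutates shared a/b): a = b = [70, 3, 28], c = [14, 3, 28]
After line 5 (a[0] = 70, c[0] = 14; result = False)

[14, 3, 28]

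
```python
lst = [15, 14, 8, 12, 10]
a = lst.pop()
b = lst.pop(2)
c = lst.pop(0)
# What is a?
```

After line 1: lst = [15, 14, 8, 12, 10]
After line 2 (pop() -> a = 10): lst = [15, 14, 8, 12]
After line 3 (pop(2) -> b = 8): lst = [15, 14, 12]
After line 4 (pop(0) -> c = 15): lst = [14, 12]

10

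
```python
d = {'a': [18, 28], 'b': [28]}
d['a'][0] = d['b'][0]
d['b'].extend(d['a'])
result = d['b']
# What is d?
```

After line 1: d = {'a': [18, 28], 'b': [28]}
After line 2 (a[0] = b[0] = 28): d = {'a': [28, 28], 'b': [28]}
After line 3 (b.extend(a) appends [28, 28]): d = {'a': [28, 28], 'b': [28, 28, 28]}
After line 4: result = d['b'] = [28, 28, 28]

{'a': [28, 28], 'b': [28, 28, 28]}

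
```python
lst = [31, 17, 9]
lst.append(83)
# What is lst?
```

[31, 17, 9, 83]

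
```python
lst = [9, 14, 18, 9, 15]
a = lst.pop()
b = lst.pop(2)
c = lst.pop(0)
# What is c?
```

After line 1: lst = [9, 14, 18, 9, 15]
After line 2 (pop() -> a = 15): lst = [9, 14, 18, 9]
After line 3 (pop(2) -> b = 18): lst = [9, 14, 9]
After line 4 (pop(0) -> c = 9): lst = [14, 9]

9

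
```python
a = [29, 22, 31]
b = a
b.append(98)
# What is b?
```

After line 1: a = [29, 22, 31]
After line 2 (b = a is an alias, same object): a = [29, 22, 31], b = [29, 22, 31]
After line 3 (b.append mutates the shared list): a = [29, 22, 31, 98], b = [29, 22, 31, 98]

[29, 22, 31, 98]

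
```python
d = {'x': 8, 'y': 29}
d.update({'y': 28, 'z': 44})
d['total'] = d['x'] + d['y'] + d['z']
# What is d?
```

After line 1: d = {'x': 8, 'y': 29}
After line 2 (y overwritten, z added): d = {'x': 8, 'y': 28, 'z': 44}
After line 3 (total = 8 + 28 + 44 = 80): d = {'x': 8, 'y': 28, 'z': 44, 'total': 80}

{'x': 8, 'y': 28, 'z': 44, 'total': 80}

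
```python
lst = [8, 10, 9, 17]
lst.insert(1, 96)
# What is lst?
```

[8, 96, 10, 9, 17]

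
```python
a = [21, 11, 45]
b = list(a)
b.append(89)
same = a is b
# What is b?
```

After line 1: a = [21, 11, 45]
After line 2 (b = list(a) is a shallow copy, new object): a = [21, 11, 45], b = [21, 11, 45]
After line 3 (append only mutates b): a = [21, 11, 45], b = [21, 11, 45, 89]
After line 4 (same = a is b; different objects -> False): same = False

[21, 11, 45, 89]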